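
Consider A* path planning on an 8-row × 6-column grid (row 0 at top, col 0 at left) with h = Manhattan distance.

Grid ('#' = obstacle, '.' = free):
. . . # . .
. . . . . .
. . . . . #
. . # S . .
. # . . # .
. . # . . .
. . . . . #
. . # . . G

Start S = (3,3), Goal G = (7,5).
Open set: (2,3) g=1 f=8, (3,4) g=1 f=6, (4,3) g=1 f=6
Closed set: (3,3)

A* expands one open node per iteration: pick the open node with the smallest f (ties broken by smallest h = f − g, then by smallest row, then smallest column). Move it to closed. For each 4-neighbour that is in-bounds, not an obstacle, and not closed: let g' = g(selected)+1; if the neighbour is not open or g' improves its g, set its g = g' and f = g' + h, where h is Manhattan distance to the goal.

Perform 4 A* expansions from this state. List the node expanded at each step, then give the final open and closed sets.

order=[(3,4) → (3,5) → (4,5) → (5,5)]; open=[(2,3) g=1 f=8, (2,4) g=2 f=8, (4,3) g=1 f=6, (5,4) g=5 f=8]; closed=[(3,3), (3,4), (3,5), (4,5), (5,5)]

step 1: expand (3,4) (f=6, h=5) → closed; open now [(2,3) g=1 f=8, (2,4) g=2 f=8, (3,5) g=2 f=6, (4,3) g=1 f=6]
step 2: expand (3,5) (f=6, h=4) → closed; open now [(2,3) g=1 f=8, (2,4) g=2 f=8, (4,3) g=1 f=6, (4,5) g=3 f=6]
step 3: expand (4,5) (f=6, h=3) → closed; open now [(2,3) g=1 f=8, (2,4) g=2 f=8, (4,3) g=1 f=6, (5,5) g=4 f=6]
step 4: expand (5,5) (f=6, h=2) → closed; open now [(2,3) g=1 f=8, (2,4) g=2 f=8, (4,3) g=1 f=6, (5,4) g=5 f=8]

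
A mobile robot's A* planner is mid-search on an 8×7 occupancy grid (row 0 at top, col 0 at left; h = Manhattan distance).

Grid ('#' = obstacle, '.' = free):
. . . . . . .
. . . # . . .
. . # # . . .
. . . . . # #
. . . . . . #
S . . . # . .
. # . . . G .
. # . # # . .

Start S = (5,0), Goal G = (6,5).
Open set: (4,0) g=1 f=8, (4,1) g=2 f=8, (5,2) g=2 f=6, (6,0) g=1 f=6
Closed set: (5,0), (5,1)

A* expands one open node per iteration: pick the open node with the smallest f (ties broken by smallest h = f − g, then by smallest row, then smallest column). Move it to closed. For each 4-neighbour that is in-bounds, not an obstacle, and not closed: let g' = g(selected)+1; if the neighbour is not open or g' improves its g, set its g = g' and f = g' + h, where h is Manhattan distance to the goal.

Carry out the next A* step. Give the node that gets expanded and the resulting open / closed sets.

step 1: expand (5,2) (f=6, h=4) → closed; open now [(4,0) g=1 f=8, (4,1) g=2 f=8, (4,2) g=3 f=8, (5,3) g=3 f=6, (6,0) g=1 f=6, (6,2) g=3 f=6]

expanded=(5,2); open=[(4,0) g=1 f=8, (4,1) g=2 f=8, (4,2) g=3 f=8, (5,3) g=3 f=6, (6,0) g=1 f=6, (6,2) g=3 f=6]; closed=[(5,0), (5,1), (5,2)]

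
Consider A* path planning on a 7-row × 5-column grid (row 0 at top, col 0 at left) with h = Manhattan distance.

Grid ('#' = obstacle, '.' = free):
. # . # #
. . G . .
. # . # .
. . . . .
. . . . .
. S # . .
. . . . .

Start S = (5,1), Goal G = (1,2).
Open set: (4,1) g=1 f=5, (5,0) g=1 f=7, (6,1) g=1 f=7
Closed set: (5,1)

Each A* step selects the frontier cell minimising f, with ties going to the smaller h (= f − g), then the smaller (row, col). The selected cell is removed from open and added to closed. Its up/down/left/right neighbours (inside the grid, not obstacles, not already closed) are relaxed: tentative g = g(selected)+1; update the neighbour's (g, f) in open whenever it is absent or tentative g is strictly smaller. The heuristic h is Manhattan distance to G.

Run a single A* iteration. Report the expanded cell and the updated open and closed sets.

expanded=(4,1); open=[(3,1) g=2 f=5, (4,0) g=2 f=7, (4,2) g=2 f=5, (5,0) g=1 f=7, (6,1) g=1 f=7]; closed=[(4,1), (5,1)]

step 1: expand (4,1) (f=5, h=4) → closed; open now [(3,1) g=2 f=5, (4,0) g=2 f=7, (4,2) g=2 f=5, (5,0) g=1 f=7, (6,1) g=1 f=7]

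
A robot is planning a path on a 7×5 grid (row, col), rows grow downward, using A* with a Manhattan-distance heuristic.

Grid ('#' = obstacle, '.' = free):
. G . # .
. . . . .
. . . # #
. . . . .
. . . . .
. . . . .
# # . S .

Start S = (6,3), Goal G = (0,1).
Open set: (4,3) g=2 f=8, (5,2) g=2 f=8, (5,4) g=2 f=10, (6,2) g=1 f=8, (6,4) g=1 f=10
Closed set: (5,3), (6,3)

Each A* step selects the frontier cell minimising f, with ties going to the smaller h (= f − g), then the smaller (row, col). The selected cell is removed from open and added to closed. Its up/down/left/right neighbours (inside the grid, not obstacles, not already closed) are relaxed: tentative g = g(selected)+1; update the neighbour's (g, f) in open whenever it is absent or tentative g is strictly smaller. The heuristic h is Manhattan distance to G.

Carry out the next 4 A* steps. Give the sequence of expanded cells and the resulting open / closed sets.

order=[(4,3) → (3,3) → (3,2) → (2,2)]; open=[(1,2) g=6 f=8, (2,1) g=6 f=8, (3,1) g=5 f=8, (3,4) g=4 f=10, (4,2) g=3 f=8, (4,4) g=3 f=10, (5,2) g=2 f=8, (5,4) g=2 f=10, (6,2) g=1 f=8, (6,4) g=1 f=10]; closed=[(2,2), (3,2), (3,3), (4,3), (5,3), (6,3)]

step 1: expand (4,3) (f=8, h=6) → closed; open now [(3,3) g=3 f=8, (4,2) g=3 f=8, (4,4) g=3 f=10, (5,2) g=2 f=8, (5,4) g=2 f=10, (6,2) g=1 f=8, (6,4) g=1 f=10]
step 2: expand (3,3) (f=8, h=5) → closed; open now [(3,2) g=4 f=8, (3,4) g=4 f=10, (4,2) g=3 f=8, (4,4) g=3 f=10, (5,2) g=2 f=8, (5,4) g=2 f=10, (6,2) g=1 f=8, (6,4) g=1 f=10]
step 3: expand (3,2) (f=8, h=4) → closed; open now [(2,2) g=5 f=8, (3,1) g=5 f=8, (3,4) g=4 f=10, (4,2) g=3 f=8, (4,4) g=3 f=10, (5,2) g=2 f=8, (5,4) g=2 f=10, (6,2) g=1 f=8, (6,4) g=1 f=10]
step 4: expand (2,2) (f=8, h=3) → closed; open now [(1,2) g=6 f=8, (2,1) g=6 f=8, (3,1) g=5 f=8, (3,4) g=4 f=10, (4,2) g=3 f=8, (4,4) g=3 f=10, (5,2) g=2 f=8, (5,4) g=2 f=10, (6,2) g=1 f=8, (6,4) g=1 f=10]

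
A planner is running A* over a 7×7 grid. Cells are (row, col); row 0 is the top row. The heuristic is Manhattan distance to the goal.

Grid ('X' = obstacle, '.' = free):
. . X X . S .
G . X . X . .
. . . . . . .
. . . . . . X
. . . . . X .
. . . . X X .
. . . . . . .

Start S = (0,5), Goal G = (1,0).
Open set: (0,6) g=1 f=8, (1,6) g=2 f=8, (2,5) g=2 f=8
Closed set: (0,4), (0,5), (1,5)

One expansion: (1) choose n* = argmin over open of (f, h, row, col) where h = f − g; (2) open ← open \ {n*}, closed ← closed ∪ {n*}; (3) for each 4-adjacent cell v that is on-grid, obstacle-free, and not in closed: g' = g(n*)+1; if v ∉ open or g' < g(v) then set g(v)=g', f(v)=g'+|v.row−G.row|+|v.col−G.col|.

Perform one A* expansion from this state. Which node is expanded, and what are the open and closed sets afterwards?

expanded=(1,6); open=[(0,6) g=1 f=8, (2,5) g=2 f=8, (2,6) g=3 f=10]; closed=[(0,4), (0,5), (1,5), (1,6)]

step 1: expand (1,6) (f=8, h=6) → closed; open now [(0,6) g=1 f=8, (2,5) g=2 f=8, (2,6) g=3 f=10]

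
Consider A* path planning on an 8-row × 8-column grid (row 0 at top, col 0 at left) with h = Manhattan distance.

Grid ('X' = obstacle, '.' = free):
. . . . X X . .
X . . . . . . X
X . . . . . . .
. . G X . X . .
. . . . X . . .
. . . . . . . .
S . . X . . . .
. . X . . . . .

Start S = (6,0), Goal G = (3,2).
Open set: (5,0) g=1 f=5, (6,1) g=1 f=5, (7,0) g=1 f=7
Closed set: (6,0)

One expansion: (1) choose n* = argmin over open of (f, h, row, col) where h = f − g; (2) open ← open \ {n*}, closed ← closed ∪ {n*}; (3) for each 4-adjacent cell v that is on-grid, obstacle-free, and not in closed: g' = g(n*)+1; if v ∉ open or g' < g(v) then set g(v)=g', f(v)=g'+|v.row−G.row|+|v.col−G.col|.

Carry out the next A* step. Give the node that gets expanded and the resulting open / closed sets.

step 1: expand (5,0) (f=5, h=4) → closed; open now [(4,0) g=2 f=5, (5,1) g=2 f=5, (6,1) g=1 f=5, (7,0) g=1 f=7]

expanded=(5,0); open=[(4,0) g=2 f=5, (5,1) g=2 f=5, (6,1) g=1 f=5, (7,0) g=1 f=7]; closed=[(5,0), (6,0)]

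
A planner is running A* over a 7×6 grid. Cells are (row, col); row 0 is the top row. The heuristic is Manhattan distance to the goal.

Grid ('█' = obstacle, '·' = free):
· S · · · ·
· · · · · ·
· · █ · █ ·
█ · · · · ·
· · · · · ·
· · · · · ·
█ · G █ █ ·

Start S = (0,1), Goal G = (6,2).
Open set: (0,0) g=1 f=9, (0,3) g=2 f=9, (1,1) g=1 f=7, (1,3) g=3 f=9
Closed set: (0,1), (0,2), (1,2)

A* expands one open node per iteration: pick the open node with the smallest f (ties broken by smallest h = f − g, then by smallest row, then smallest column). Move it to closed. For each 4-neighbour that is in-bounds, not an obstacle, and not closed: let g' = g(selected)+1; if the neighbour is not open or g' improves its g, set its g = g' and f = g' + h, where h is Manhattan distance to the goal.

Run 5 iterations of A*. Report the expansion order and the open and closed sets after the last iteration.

step 1: expand (1,1) (f=7, h=6) → closed; open now [(0,0) g=1 f=9, (0,3) g=2 f=9, (1,0) g=2 f=9, (1,3) g=3 f=9, (2,1) g=2 f=7]
step 2: expand (2,1) (f=7, h=5) → closed; open now [(0,0) g=1 f=9, (0,3) g=2 f=9, (1,0) g=2 f=9, (1,3) g=3 f=9, (2,0) g=3 f=9, (3,1) g=3 f=7]
step 3: expand (3,1) (f=7, h=4) → closed; open now [(0,0) g=1 f=9, (0,3) g=2 f=9, (1,0) g=2 f=9, (1,3) g=3 f=9, (2,0) g=3 f=9, (3,2) g=4 f=7, (4,1) g=4 f=7]
step 4: expand (3,2) (f=7, h=3) → closed; open now [(0,0) g=1 f=9, (0,3) g=2 f=9, (1,0) g=2 f=9, (1,3) g=3 f=9, (2,0) g=3 f=9, (3,3) g=5 f=9, (4,1) g=4 f=7, (4,2) g=5 f=7]
step 5: expand (4,2) (f=7, h=2) → closed; open now [(0,0) g=1 f=9, (0,3) g=2 f=9, (1,0) g=2 f=9, (1,3) g=3 f=9, (2,0) g=3 f=9, (3,3) g=5 f=9, (4,1) g=4 f=7, (4,3) g=6 f=9, (5,2) g=6 f=7]

order=[(1,1) → (2,1) → (3,1) → (3,2) → (4,2)]; open=[(0,0) g=1 f=9, (0,3) g=2 f=9, (1,0) g=2 f=9, (1,3) g=3 f=9, (2,0) g=3 f=9, (3,3) g=5 f=9, (4,1) g=4 f=7, (4,3) g=6 f=9, (5,2) g=6 f=7]; closed=[(0,1), (0,2), (1,1), (1,2), (2,1), (3,1), (3,2), (4,2)]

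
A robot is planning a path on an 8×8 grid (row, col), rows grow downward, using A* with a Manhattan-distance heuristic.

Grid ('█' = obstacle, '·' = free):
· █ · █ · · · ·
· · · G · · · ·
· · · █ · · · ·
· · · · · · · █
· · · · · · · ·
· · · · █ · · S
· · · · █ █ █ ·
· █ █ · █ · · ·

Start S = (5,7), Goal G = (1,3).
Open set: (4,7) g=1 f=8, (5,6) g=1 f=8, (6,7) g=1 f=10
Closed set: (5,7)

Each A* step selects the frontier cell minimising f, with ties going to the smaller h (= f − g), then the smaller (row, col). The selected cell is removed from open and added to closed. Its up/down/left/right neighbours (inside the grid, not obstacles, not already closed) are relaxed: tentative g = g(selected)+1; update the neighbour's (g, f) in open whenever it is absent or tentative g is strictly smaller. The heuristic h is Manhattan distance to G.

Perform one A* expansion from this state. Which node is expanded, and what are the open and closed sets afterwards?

step 1: expand (4,7) (f=8, h=7) → closed; open now [(4,6) g=2 f=8, (5,6) g=1 f=8, (6,7) g=1 f=10]

expanded=(4,7); open=[(4,6) g=2 f=8, (5,6) g=1 f=8, (6,7) g=1 f=10]; closed=[(4,7), (5,7)]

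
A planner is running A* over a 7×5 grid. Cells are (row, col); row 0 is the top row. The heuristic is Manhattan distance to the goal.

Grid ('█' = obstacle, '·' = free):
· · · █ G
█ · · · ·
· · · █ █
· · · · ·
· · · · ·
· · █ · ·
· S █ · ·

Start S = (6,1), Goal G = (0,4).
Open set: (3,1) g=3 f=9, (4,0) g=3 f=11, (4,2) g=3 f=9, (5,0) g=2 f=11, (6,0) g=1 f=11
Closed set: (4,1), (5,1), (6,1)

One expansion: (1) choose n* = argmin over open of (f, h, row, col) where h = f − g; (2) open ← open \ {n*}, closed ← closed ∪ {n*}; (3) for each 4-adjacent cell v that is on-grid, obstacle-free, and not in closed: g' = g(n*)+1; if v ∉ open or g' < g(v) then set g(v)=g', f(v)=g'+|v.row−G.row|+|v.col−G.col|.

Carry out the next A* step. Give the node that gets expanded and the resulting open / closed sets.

expanded=(3,1); open=[(2,1) g=4 f=9, (3,0) g=4 f=11, (3,2) g=4 f=9, (4,0) g=3 f=11, (4,2) g=3 f=9, (5,0) g=2 f=11, (6,0) g=1 f=11]; closed=[(3,1), (4,1), (5,1), (6,1)]

step 1: expand (3,1) (f=9, h=6) → closed; open now [(2,1) g=4 f=9, (3,0) g=4 f=11, (3,2) g=4 f=9, (4,0) g=3 f=11, (4,2) g=3 f=9, (5,0) g=2 f=11, (6,0) g=1 f=11]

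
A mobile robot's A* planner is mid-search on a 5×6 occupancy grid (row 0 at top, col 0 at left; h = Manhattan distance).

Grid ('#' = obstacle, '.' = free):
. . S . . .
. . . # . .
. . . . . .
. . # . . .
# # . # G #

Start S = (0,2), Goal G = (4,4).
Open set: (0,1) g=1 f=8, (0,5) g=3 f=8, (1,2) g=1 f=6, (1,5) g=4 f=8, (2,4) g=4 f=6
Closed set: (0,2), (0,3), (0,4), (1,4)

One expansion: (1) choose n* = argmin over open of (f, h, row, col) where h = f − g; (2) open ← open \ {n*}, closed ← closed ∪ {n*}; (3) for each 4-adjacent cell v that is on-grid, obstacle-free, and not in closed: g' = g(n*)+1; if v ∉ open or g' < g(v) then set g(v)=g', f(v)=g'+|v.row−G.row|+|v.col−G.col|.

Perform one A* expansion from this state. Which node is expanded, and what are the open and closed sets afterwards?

expanded=(2,4); open=[(0,1) g=1 f=8, (0,5) g=3 f=8, (1,2) g=1 f=6, (1,5) g=4 f=8, (2,3) g=5 f=8, (2,5) g=5 f=8, (3,4) g=5 f=6]; closed=[(0,2), (0,3), (0,4), (1,4), (2,4)]

step 1: expand (2,4) (f=6, h=2) → closed; open now [(0,1) g=1 f=8, (0,5) g=3 f=8, (1,2) g=1 f=6, (1,5) g=4 f=8, (2,3) g=5 f=8, (2,5) g=5 f=8, (3,4) g=5 f=6]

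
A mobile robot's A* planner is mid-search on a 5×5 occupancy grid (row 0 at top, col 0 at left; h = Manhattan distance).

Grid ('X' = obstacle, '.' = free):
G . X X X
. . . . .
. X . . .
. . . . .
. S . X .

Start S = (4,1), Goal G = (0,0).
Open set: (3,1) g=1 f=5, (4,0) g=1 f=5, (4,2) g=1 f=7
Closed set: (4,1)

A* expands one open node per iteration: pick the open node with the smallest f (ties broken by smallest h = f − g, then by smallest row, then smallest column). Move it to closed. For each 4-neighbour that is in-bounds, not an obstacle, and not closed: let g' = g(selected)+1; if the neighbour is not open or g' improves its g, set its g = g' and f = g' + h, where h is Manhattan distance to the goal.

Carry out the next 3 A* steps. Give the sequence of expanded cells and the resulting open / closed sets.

order=[(3,1) → (3,0) → (2,0)]; open=[(1,0) g=4 f=5, (3,2) g=2 f=7, (4,0) g=1 f=5, (4,2) g=1 f=7]; closed=[(2,0), (3,0), (3,1), (4,1)]

step 1: expand (3,1) (f=5, h=4) → closed; open now [(3,0) g=2 f=5, (3,2) g=2 f=7, (4,0) g=1 f=5, (4,2) g=1 f=7]
step 2: expand (3,0) (f=5, h=3) → closed; open now [(2,0) g=3 f=5, (3,2) g=2 f=7, (4,0) g=1 f=5, (4,2) g=1 f=7]
step 3: expand (2,0) (f=5, h=2) → closed; open now [(1,0) g=4 f=5, (3,2) g=2 f=7, (4,0) g=1 f=5, (4,2) g=1 f=7]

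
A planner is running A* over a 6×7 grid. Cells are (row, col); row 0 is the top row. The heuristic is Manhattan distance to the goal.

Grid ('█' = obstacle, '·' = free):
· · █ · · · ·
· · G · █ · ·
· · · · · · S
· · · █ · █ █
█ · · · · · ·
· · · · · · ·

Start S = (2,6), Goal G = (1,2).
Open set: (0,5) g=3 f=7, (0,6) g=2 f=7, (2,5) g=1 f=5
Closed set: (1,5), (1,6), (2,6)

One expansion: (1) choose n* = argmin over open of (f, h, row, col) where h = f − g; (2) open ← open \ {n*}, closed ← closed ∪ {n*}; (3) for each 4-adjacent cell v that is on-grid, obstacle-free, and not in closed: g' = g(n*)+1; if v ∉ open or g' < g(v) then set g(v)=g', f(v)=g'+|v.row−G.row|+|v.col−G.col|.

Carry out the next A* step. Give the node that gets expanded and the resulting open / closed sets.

expanded=(2,5); open=[(0,5) g=3 f=7, (0,6) g=2 f=7, (2,4) g=2 f=5]; closed=[(1,5), (1,6), (2,5), (2,6)]

step 1: expand (2,5) (f=5, h=4) → closed; open now [(0,5) g=3 f=7, (0,6) g=2 f=7, (2,4) g=2 f=5]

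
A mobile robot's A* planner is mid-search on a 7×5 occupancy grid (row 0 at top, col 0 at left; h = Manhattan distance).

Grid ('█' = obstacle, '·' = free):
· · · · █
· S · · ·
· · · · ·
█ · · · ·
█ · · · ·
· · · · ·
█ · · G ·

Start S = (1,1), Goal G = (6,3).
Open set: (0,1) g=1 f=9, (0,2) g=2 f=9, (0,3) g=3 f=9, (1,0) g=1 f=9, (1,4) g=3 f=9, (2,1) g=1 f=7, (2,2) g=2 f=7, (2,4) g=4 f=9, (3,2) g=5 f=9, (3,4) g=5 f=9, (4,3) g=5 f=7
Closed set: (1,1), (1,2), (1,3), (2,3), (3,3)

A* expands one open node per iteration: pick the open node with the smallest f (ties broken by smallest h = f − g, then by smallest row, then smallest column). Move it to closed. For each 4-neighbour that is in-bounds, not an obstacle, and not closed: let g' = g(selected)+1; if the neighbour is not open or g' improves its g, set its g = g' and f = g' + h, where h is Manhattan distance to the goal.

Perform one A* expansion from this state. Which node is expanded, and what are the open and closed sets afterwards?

expanded=(4,3); open=[(0,1) g=1 f=9, (0,2) g=2 f=9, (0,3) g=3 f=9, (1,0) g=1 f=9, (1,4) g=3 f=9, (2,1) g=1 f=7, (2,2) g=2 f=7, (2,4) g=4 f=9, (3,2) g=5 f=9, (3,4) g=5 f=9, (4,2) g=6 f=9, (4,4) g=6 f=9, (5,3) g=6 f=7]; closed=[(1,1), (1,2), (1,3), (2,3), (3,3), (4,3)]

step 1: expand (4,3) (f=7, h=2) → closed; open now [(0,1) g=1 f=9, (0,2) g=2 f=9, (0,3) g=3 f=9, (1,0) g=1 f=9, (1,4) g=3 f=9, (2,1) g=1 f=7, (2,2) g=2 f=7, (2,4) g=4 f=9, (3,2) g=5 f=9, (3,4) g=5 f=9, (4,2) g=6 f=9, (4,4) g=6 f=9, (5,3) g=6 f=7]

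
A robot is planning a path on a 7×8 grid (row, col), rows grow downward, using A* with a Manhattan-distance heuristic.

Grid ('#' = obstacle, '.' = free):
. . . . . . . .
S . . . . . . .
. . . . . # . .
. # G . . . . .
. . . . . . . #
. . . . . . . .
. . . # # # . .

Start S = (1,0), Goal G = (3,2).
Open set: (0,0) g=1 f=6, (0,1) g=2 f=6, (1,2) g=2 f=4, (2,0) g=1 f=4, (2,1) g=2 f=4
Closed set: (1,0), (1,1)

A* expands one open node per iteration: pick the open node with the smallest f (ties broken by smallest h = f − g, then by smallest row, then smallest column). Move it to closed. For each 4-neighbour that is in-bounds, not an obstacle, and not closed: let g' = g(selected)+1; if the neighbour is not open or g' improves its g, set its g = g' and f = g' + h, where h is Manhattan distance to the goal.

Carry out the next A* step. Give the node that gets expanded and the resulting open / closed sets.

expanded=(1,2); open=[(0,0) g=1 f=6, (0,1) g=2 f=6, (0,2) g=3 f=6, (1,3) g=3 f=6, (2,0) g=1 f=4, (2,1) g=2 f=4, (2,2) g=3 f=4]; closed=[(1,0), (1,1), (1,2)]

step 1: expand (1,2) (f=4, h=2) → closed; open now [(0,0) g=1 f=6, (0,1) g=2 f=6, (0,2) g=3 f=6, (1,3) g=3 f=6, (2,0) g=1 f=4, (2,1) g=2 f=4, (2,2) g=3 f=4]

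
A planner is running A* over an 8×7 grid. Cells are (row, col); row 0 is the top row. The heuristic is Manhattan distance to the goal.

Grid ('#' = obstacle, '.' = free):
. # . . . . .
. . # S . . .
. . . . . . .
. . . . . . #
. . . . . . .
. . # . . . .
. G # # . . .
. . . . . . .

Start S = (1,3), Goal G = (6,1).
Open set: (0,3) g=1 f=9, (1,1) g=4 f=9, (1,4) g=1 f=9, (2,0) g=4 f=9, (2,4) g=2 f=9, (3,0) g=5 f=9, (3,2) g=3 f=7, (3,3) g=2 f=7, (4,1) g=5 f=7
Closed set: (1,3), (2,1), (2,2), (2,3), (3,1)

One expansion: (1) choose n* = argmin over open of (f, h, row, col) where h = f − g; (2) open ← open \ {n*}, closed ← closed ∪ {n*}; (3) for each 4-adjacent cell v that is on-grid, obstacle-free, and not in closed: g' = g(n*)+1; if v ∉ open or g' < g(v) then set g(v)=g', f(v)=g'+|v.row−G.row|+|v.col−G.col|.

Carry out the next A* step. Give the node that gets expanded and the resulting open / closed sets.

expanded=(4,1); open=[(0,3) g=1 f=9, (1,1) g=4 f=9, (1,4) g=1 f=9, (2,0) g=4 f=9, (2,4) g=2 f=9, (3,0) g=5 f=9, (3,2) g=3 f=7, (3,3) g=2 f=7, (4,0) g=6 f=9, (4,2) g=6 f=9, (5,1) g=6 f=7]; closed=[(1,3), (2,1), (2,2), (2,3), (3,1), (4,1)]

step 1: expand (4,1) (f=7, h=2) → closed; open now [(0,3) g=1 f=9, (1,1) g=4 f=9, (1,4) g=1 f=9, (2,0) g=4 f=9, (2,4) g=2 f=9, (3,0) g=5 f=9, (3,2) g=3 f=7, (3,3) g=2 f=7, (4,0) g=6 f=9, (4,2) g=6 f=9, (5,1) g=6 f=7]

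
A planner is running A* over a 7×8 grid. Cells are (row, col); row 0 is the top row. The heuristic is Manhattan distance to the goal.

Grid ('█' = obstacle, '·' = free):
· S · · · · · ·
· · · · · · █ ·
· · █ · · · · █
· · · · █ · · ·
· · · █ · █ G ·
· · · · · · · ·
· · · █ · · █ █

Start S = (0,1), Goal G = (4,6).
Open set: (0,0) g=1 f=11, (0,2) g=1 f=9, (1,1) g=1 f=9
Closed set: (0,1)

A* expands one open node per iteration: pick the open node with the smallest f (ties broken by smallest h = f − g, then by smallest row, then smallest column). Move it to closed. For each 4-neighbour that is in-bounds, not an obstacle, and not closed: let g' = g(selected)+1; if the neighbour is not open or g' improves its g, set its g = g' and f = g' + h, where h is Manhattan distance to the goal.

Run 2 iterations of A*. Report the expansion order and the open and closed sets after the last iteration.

step 1: expand (0,2) (f=9, h=8) → closed; open now [(0,0) g=1 f=11, (0,3) g=2 f=9, (1,1) g=1 f=9, (1,2) g=2 f=9]
step 2: expand (0,3) (f=9, h=7) → closed; open now [(0,0) g=1 f=11, (0,4) g=3 f=9, (1,1) g=1 f=9, (1,2) g=2 f=9, (1,3) g=3 f=9]

order=[(0,2) → (0,3)]; open=[(0,0) g=1 f=11, (0,4) g=3 f=9, (1,1) g=1 f=9, (1,2) g=2 f=9, (1,3) g=3 f=9]; closed=[(0,1), (0,2), (0,3)]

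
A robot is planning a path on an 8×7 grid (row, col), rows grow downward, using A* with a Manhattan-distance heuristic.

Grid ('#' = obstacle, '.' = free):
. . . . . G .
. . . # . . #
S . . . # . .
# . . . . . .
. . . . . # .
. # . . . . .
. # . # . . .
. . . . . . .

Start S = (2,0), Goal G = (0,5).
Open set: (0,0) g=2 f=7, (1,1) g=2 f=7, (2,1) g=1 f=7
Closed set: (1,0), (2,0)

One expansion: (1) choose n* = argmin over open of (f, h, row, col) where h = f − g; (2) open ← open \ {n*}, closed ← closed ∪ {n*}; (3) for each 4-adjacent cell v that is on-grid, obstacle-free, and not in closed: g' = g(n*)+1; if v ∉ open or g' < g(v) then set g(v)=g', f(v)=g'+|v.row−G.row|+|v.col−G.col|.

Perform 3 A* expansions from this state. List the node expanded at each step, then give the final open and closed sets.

step 1: expand (0,0) (f=7, h=5) → closed; open now [(0,1) g=3 f=7, (1,1) g=2 f=7, (2,1) g=1 f=7]
step 2: expand (0,1) (f=7, h=4) → closed; open now [(0,2) g=4 f=7, (1,1) g=2 f=7, (2,1) g=1 f=7]
step 3: expand (0,2) (f=7, h=3) → closed; open now [(0,3) g=5 f=7, (1,1) g=2 f=7, (1,2) g=5 f=9, (2,1) g=1 f=7]

order=[(0,0) → (0,1) → (0,2)]; open=[(0,3) g=5 f=7, (1,1) g=2 f=7, (1,2) g=5 f=9, (2,1) g=1 f=7]; closed=[(0,0), (0,1), (0,2), (1,0), (2,0)]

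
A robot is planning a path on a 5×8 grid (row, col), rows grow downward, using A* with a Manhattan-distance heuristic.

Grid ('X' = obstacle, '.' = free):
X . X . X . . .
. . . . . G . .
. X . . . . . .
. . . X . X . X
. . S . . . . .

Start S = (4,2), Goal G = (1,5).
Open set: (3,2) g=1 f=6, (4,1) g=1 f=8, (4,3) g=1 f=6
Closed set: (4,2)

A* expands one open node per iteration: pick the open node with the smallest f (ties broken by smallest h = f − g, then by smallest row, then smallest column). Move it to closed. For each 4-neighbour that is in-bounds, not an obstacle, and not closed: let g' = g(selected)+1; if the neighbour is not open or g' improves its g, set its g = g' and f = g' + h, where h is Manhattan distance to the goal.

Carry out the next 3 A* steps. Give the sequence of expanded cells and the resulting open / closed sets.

order=[(3,2) → (2,2) → (1,2)]; open=[(1,1) g=4 f=8, (1,3) g=4 f=6, (2,3) g=3 f=6, (3,1) g=2 f=8, (4,1) g=1 f=8, (4,3) g=1 f=6]; closed=[(1,2), (2,2), (3,2), (4,2)]

step 1: expand (3,2) (f=6, h=5) → closed; open now [(2,2) g=2 f=6, (3,1) g=2 f=8, (4,1) g=1 f=8, (4,3) g=1 f=6]
step 2: expand (2,2) (f=6, h=4) → closed; open now [(1,2) g=3 f=6, (2,3) g=3 f=6, (3,1) g=2 f=8, (4,1) g=1 f=8, (4,3) g=1 f=6]
step 3: expand (1,2) (f=6, h=3) → closed; open now [(1,1) g=4 f=8, (1,3) g=4 f=6, (2,3) g=3 f=6, (3,1) g=2 f=8, (4,1) g=1 f=8, (4,3) g=1 f=6]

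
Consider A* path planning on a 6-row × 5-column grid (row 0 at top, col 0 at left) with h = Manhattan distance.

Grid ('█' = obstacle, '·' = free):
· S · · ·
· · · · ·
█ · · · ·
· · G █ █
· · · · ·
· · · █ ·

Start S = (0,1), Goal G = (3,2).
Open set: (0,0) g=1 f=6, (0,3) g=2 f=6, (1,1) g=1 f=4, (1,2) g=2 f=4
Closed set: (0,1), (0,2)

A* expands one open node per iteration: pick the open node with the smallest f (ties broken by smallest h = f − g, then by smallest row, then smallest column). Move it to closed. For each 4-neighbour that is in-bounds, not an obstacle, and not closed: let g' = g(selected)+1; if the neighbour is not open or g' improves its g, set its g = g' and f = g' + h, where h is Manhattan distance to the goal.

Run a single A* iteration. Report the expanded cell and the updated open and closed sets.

expanded=(1,2); open=[(0,0) g=1 f=6, (0,3) g=2 f=6, (1,1) g=1 f=4, (1,3) g=3 f=6, (2,2) g=3 f=4]; closed=[(0,1), (0,2), (1,2)]

step 1: expand (1,2) (f=4, h=2) → closed; open now [(0,0) g=1 f=6, (0,3) g=2 f=6, (1,1) g=1 f=4, (1,3) g=3 f=6, (2,2) g=3 f=4]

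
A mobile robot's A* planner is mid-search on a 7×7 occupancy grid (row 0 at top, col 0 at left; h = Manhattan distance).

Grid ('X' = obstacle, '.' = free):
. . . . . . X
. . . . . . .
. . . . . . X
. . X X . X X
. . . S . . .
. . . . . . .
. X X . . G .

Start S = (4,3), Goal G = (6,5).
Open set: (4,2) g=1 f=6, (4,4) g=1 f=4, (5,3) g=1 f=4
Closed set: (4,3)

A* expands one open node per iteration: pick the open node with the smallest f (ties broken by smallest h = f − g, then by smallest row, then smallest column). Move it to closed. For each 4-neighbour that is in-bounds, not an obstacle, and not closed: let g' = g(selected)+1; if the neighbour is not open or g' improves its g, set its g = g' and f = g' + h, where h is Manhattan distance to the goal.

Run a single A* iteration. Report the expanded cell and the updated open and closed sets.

step 1: expand (4,4) (f=4, h=3) → closed; open now [(3,4) g=2 f=6, (4,2) g=1 f=6, (4,5) g=2 f=4, (5,3) g=1 f=4, (5,4) g=2 f=4]

expanded=(4,4); open=[(3,4) g=2 f=6, (4,2) g=1 f=6, (4,5) g=2 f=4, (5,3) g=1 f=4, (5,4) g=2 f=4]; closed=[(4,3), (4,4)]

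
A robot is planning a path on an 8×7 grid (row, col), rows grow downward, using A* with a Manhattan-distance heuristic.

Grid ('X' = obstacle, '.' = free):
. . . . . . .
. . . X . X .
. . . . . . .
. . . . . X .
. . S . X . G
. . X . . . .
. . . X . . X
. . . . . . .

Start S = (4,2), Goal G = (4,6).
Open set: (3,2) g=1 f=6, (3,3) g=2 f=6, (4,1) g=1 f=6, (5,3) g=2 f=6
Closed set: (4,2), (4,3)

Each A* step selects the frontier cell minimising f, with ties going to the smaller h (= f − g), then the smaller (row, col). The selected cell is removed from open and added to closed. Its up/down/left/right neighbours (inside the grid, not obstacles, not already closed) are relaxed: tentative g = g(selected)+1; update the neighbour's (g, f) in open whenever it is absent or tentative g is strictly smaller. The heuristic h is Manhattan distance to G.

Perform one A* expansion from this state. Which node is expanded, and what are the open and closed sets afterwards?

expanded=(3,3); open=[(2,3) g=3 f=8, (3,2) g=1 f=6, (3,4) g=3 f=6, (4,1) g=1 f=6, (5,3) g=2 f=6]; closed=[(3,3), (4,2), (4,3)]

step 1: expand (3,3) (f=6, h=4) → closed; open now [(2,3) g=3 f=8, (3,2) g=1 f=6, (3,4) g=3 f=6, (4,1) g=1 f=6, (5,3) g=2 f=6]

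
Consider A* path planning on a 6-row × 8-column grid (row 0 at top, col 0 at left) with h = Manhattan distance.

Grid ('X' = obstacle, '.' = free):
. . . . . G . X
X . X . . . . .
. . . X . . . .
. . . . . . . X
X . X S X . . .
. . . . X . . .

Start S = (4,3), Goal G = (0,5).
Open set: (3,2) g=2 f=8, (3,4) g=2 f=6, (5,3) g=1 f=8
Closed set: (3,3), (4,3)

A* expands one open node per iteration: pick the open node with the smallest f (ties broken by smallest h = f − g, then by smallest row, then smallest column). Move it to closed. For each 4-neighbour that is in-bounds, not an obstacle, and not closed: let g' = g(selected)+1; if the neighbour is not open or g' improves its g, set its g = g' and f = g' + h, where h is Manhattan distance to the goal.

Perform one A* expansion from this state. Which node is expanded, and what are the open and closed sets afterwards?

step 1: expand (3,4) (f=6, h=4) → closed; open now [(2,4) g=3 f=6, (3,2) g=2 f=8, (3,5) g=3 f=6, (5,3) g=1 f=8]

expanded=(3,4); open=[(2,4) g=3 f=6, (3,2) g=2 f=8, (3,5) g=3 f=6, (5,3) g=1 f=8]; closed=[(3,3), (3,4), (4,3)]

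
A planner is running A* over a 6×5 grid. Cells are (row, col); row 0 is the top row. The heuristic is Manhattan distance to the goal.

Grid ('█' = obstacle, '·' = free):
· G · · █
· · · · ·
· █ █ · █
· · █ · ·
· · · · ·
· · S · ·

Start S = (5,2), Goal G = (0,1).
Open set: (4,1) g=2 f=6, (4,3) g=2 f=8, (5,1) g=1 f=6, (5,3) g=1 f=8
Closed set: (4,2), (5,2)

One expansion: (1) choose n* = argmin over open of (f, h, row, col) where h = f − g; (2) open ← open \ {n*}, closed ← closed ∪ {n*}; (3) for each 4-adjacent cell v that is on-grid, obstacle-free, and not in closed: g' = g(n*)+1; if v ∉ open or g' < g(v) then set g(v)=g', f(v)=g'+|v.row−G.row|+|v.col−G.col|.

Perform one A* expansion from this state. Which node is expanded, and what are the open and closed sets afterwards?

expanded=(4,1); open=[(3,1) g=3 f=6, (4,0) g=3 f=8, (4,3) g=2 f=8, (5,1) g=1 f=6, (5,3) g=1 f=8]; closed=[(4,1), (4,2), (5,2)]

step 1: expand (4,1) (f=6, h=4) → closed; open now [(3,1) g=3 f=6, (4,0) g=3 f=8, (4,3) g=2 f=8, (5,1) g=1 f=6, (5,3) g=1 f=8]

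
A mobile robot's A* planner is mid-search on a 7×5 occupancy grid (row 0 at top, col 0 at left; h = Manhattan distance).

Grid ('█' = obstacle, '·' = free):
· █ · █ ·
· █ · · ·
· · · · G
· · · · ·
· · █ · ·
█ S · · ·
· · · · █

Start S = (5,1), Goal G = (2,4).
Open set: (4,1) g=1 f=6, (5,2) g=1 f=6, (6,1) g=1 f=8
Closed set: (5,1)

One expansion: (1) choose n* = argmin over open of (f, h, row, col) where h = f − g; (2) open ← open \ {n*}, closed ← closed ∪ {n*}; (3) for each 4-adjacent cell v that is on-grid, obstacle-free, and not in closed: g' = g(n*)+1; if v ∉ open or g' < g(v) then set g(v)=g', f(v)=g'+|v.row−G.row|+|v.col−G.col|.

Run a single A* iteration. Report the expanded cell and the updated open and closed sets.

expanded=(4,1); open=[(3,1) g=2 f=6, (4,0) g=2 f=8, (5,2) g=1 f=6, (6,1) g=1 f=8]; closed=[(4,1), (5,1)]

step 1: expand (4,1) (f=6, h=5) → closed; open now [(3,1) g=2 f=6, (4,0) g=2 f=8, (5,2) g=1 f=6, (6,1) g=1 f=8]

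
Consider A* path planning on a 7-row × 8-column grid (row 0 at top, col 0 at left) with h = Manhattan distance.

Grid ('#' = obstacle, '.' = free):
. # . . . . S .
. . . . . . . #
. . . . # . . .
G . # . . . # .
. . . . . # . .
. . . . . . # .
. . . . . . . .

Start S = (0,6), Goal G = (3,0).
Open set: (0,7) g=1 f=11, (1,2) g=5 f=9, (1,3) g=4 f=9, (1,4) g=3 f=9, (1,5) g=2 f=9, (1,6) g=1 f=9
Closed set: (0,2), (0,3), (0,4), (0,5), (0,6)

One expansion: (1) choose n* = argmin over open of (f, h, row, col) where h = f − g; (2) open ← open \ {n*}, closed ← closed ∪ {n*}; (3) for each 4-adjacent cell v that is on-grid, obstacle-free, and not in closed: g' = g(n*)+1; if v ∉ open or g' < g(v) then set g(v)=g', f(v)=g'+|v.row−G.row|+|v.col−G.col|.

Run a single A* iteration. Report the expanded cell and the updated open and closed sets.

step 1: expand (1,2) (f=9, h=4) → closed; open now [(0,7) g=1 f=11, (1,1) g=6 f=9, (1,3) g=4 f=9, (1,4) g=3 f=9, (1,5) g=2 f=9, (1,6) g=1 f=9, (2,2) g=6 f=9]

expanded=(1,2); open=[(0,7) g=1 f=11, (1,1) g=6 f=9, (1,3) g=4 f=9, (1,4) g=3 f=9, (1,5) g=2 f=9, (1,6) g=1 f=9, (2,2) g=6 f=9]; closed=[(0,2), (0,3), (0,4), (0,5), (0,6), (1,2)]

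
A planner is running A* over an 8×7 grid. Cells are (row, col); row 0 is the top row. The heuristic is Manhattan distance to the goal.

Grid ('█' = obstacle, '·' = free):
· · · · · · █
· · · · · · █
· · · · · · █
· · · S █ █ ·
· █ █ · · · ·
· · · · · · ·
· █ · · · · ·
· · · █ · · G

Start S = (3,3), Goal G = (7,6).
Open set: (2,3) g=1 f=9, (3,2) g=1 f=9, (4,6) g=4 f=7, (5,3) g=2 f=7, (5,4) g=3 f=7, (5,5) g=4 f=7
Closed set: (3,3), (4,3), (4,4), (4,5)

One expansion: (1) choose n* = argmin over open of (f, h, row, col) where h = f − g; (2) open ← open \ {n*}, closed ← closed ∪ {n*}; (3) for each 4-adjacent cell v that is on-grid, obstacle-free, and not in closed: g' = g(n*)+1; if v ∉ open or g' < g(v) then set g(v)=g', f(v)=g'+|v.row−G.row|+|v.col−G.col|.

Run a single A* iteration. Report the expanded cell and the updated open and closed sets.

expanded=(4,6); open=[(2,3) g=1 f=9, (3,2) g=1 f=9, (3,6) g=5 f=9, (5,3) g=2 f=7, (5,4) g=3 f=7, (5,5) g=4 f=7, (5,6) g=5 f=7]; closed=[(3,3), (4,3), (4,4), (4,5), (4,6)]

step 1: expand (4,6) (f=7, h=3) → closed; open now [(2,3) g=1 f=9, (3,2) g=1 f=9, (3,6) g=5 f=9, (5,3) g=2 f=7, (5,4) g=3 f=7, (5,5) g=4 f=7, (5,6) g=5 f=7]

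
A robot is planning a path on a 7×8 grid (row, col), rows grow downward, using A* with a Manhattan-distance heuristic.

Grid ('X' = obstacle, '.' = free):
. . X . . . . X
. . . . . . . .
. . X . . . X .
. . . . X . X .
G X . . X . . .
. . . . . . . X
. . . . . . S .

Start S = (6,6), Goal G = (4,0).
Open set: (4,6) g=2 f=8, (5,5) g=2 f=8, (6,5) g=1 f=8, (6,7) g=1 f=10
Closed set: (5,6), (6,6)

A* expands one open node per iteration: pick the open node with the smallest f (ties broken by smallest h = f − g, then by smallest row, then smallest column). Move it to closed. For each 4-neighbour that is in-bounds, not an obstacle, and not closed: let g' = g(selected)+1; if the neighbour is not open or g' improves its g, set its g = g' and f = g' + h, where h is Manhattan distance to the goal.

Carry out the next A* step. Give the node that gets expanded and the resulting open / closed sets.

step 1: expand (4,6) (f=8, h=6) → closed; open now [(4,5) g=3 f=8, (4,7) g=3 f=10, (5,5) g=2 f=8, (6,5) g=1 f=8, (6,7) g=1 f=10]

expanded=(4,6); open=[(4,5) g=3 f=8, (4,7) g=3 f=10, (5,5) g=2 f=8, (6,5) g=1 f=8, (6,7) g=1 f=10]; closed=[(4,6), (5,6), (6,6)]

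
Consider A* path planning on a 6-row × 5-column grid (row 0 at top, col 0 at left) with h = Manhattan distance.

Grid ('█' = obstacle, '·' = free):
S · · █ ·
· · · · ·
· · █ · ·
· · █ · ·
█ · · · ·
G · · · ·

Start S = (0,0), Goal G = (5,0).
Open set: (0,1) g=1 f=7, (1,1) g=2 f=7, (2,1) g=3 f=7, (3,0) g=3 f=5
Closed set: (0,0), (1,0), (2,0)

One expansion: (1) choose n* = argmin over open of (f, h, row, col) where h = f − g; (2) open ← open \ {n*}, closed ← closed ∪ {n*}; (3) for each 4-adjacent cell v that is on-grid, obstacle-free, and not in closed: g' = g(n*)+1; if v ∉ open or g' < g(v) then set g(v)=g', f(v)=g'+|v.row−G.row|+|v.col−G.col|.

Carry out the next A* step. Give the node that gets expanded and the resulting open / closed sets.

step 1: expand (3,0) (f=5, h=2) → closed; open now [(0,1) g=1 f=7, (1,1) g=2 f=7, (2,1) g=3 f=7, (3,1) g=4 f=7]

expanded=(3,0); open=[(0,1) g=1 f=7, (1,1) g=2 f=7, (2,1) g=3 f=7, (3,1) g=4 f=7]; closed=[(0,0), (1,0), (2,0), (3,0)]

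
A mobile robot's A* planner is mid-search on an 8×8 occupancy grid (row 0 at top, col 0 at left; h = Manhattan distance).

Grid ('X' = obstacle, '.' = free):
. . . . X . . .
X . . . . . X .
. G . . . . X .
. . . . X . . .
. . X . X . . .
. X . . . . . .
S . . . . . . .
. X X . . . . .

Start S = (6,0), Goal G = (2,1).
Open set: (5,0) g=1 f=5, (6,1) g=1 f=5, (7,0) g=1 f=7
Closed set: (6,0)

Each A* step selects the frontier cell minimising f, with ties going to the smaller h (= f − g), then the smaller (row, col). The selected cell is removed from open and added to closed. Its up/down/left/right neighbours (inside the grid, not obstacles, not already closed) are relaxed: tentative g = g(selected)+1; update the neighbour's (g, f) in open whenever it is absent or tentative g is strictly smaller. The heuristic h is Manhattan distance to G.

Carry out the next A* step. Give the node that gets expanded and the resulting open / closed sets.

step 1: expand (5,0) (f=5, h=4) → closed; open now [(4,0) g=2 f=5, (6,1) g=1 f=5, (7,0) g=1 f=7]

expanded=(5,0); open=[(4,0) g=2 f=5, (6,1) g=1 f=5, (7,0) g=1 f=7]; closed=[(5,0), (6,0)]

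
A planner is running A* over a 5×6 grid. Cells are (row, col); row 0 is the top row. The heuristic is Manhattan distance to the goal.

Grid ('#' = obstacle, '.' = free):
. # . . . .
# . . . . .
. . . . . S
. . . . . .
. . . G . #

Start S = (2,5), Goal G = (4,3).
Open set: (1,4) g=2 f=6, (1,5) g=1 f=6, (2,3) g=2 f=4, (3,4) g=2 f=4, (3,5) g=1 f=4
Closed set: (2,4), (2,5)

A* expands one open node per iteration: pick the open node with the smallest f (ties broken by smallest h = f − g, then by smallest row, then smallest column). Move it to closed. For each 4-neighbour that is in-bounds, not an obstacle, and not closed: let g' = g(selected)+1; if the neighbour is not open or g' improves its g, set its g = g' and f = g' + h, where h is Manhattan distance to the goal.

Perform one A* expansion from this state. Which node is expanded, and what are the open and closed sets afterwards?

step 1: expand (2,3) (f=4, h=2) → closed; open now [(1,3) g=3 f=6, (1,4) g=2 f=6, (1,5) g=1 f=6, (2,2) g=3 f=6, (3,3) g=3 f=4, (3,4) g=2 f=4, (3,5) g=1 f=4]

expanded=(2,3); open=[(1,3) g=3 f=6, (1,4) g=2 f=6, (1,5) g=1 f=6, (2,2) g=3 f=6, (3,3) g=3 f=4, (3,4) g=2 f=4, (3,5) g=1 f=4]; closed=[(2,3), (2,4), (2,5)]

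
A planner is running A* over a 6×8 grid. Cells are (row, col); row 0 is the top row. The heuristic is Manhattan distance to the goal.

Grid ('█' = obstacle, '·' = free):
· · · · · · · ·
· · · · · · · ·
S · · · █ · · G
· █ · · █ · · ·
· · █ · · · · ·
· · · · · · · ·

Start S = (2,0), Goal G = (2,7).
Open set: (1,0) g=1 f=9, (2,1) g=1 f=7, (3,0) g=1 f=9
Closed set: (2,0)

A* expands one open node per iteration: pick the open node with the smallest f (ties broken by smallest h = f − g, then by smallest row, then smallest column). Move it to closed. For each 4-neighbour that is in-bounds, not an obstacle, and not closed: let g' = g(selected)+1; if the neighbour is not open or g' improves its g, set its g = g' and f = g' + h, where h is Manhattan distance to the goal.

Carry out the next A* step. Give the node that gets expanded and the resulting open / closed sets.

expanded=(2,1); open=[(1,0) g=1 f=9, (1,1) g=2 f=9, (2,2) g=2 f=7, (3,0) g=1 f=9]; closed=[(2,0), (2,1)]

step 1: expand (2,1) (f=7, h=6) → closed; open now [(1,0) g=1 f=9, (1,1) g=2 f=9, (2,2) g=2 f=7, (3,0) g=1 f=9]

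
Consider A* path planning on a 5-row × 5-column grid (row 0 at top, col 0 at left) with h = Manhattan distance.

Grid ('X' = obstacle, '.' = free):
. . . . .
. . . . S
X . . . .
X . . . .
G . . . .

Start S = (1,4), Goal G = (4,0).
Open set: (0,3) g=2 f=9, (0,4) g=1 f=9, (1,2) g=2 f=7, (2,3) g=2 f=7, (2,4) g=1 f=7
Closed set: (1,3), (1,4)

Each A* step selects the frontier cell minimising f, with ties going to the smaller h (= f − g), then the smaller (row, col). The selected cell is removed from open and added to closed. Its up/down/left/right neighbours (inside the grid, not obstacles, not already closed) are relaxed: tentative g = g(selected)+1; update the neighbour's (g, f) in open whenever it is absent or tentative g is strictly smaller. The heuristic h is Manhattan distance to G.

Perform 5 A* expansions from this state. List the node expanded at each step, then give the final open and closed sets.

step 1: expand (1,2) (f=7, h=5) → closed; open now [(0,2) g=3 f=9, (0,3) g=2 f=9, (0,4) g=1 f=9, (1,1) g=3 f=7, (2,2) g=3 f=7, (2,3) g=2 f=7, (2,4) g=1 f=7]
step 2: expand (1,1) (f=7, h=4) → closed; open now [(0,1) g=4 f=9, (0,2) g=3 f=9, (0,3) g=2 f=9, (0,4) g=1 f=9, (1,0) g=4 f=7, (2,1) g=4 f=7, (2,2) g=3 f=7, (2,3) g=2 f=7, (2,4) g=1 f=7]
step 3: expand (1,0) (f=7, h=3) → closed; open now [(0,0) g=5 f=9, (0,1) g=4 f=9, (0,2) g=3 f=9, (0,3) g=2 f=9, (0,4) g=1 f=9, (2,1) g=4 f=7, (2,2) g=3 f=7, (2,3) g=2 f=7, (2,4) g=1 f=7]
step 4: expand (2,1) (f=7, h=3) → closed; open now [(0,0) g=5 f=9, (0,1) g=4 f=9, (0,2) g=3 f=9, (0,3) g=2 f=9, (0,4) g=1 f=9, (2,2) g=3 f=7, (2,3) g=2 f=7, (2,4) g=1 f=7, (3,1) g=5 f=7]
step 5: expand (3,1) (f=7, h=2) → closed; open now [(0,0) g=5 f=9, (0,1) g=4 f=9, (0,2) g=3 f=9, (0,3) g=2 f=9, (0,4) g=1 f=9, (2,2) g=3 f=7, (2,3) g=2 f=7, (2,4) g=1 f=7, (3,2) g=6 f=9, (4,1) g=6 f=7]

order=[(1,2) → (1,1) → (1,0) → (2,1) → (3,1)]; open=[(0,0) g=5 f=9, (0,1) g=4 f=9, (0,2) g=3 f=9, (0,3) g=2 f=9, (0,4) g=1 f=9, (2,2) g=3 f=7, (2,3) g=2 f=7, (2,4) g=1 f=7, (3,2) g=6 f=9, (4,1) g=6 f=7]; closed=[(1,0), (1,1), (1,2), (1,3), (1,4), (2,1), (3,1)]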